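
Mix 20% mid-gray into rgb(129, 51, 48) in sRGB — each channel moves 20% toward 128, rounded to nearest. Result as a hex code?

#814240

Per channel, c → c + 0.2(128 − c):
  R: 129 − 0.2 = 128.8 → 129
  G: 51 + 0.2×(128−51) = 51 + 15.4 = 66.4 → 66
  B: 48 + 16 = 64 → 64
rgb(129, 66, 64) = #814240.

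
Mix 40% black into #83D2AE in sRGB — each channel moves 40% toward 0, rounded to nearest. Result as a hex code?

#4F7E68

#83D2AE is rgb(131, 210, 174).
Per channel, c → c + 0.4(0 − c):
  R: 131 − 52.4 = 78.6 → 79
  G: 210 − 84 = 126 → 126
  B: 174 + 0.4×(0−174) = 174 − 69.6 = 104.4 → 104
rgb(79, 126, 104) = #4F7E68.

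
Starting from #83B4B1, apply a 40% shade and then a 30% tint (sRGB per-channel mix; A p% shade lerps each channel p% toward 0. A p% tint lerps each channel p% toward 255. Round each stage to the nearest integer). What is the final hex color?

#849897

#83B4B1 is rgb(131, 180, 177).
A 40% shade moves each channel 40% toward 0:
  R: 131 + 0.4×(0−131) = 131 − 52.4 = 78.6 → 79
  G: 180 + 0.4×(0−180) = 180 − 72 = 108 → 108
  B: 177 − 70.8 = 106.2 → 106
After the shade: rgb(79, 108, 106) = #4F6C6A.
Lerp each channel 30% toward 255:
  R: 79 + 0.3×(255−79) = 79 + 52.8 = 131.8 → 132
  G: 108 + 44.1 = 152.1 → 152
  B: 106 + 0.3×(255−106) = 106 + 44.7 = 150.7 → 151
rgb(132, 152, 151) = #849897.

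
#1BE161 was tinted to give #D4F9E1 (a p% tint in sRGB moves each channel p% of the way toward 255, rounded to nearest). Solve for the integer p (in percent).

81%

#1BE161 is rgb(27, 225, 97); #D4F9E1 is rgb(212, 249, 225).
On the R channel (widest range): 212 ≈ 27 + (p/100)(255 − 27), so p ≈ 100×(212 − 27)/(255 − 27) = 18500/228 = 81.14.
p = 81 reproduces all three channels after rounding.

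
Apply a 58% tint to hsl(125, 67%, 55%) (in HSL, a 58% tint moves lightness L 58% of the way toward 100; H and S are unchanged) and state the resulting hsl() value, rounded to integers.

L moves 58% from 55 toward 100: 55 + 26.1 = 81.1 → 81.
H and S are unchanged.

hsl(125, 67%, 81%)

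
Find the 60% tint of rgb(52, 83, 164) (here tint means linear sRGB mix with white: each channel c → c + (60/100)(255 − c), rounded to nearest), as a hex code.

Lerp each channel 60% toward 255:
  R: 52 + 121.8 = 173.8 → 174
  G: 83 + 0.6×(255−83) = 83 + 103.2 = 186.2 → 186
  B: 164 + 54.6 = 218.6 → 219
rgb(174, 186, 219) = #aebadb.

#aebadb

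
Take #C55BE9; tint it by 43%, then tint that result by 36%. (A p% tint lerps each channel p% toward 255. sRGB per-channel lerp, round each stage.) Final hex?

#EAC3F7

#C55BE9 is rgb(197, 91, 233).
Per channel, c → c + 0.43(255 − c):
  R: 197 + 24.94 = 221.94 → 222
  G: 91 + 0.43×(255−91) = 91 + 70.52 = 161.52 → 162
  B: 233 + 0.43×(255−233) = 233 + 9.46 = 242.46 → 242
After the tint: rgb(222, 162, 242) = #DEA2F2.
Per channel, c → c + 0.36(255 − c):
  R: 222 + 0.36×(255−222) = 222 + 11.88 = 233.88 → 234
  G: 162 + 0.36×(255−162) = 162 + 33.48 = 195.48 → 195
  B: 242 + 4.68 = 246.68 → 247
rgb(234, 195, 247) = #EAC3F7.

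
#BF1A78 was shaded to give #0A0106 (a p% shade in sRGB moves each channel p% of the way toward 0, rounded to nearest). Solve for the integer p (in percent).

95%

#BF1A78 is rgb(191, 26, 120); #0A0106 is rgb(10, 1, 6).
On the R channel (widest range): 10 ≈ 191 + (p/100)(0 − 191), so p ≈ 100×(10 − 191)/(0 − 191) = -18100/-191 = 94.76.
p = 95 reproduces all three channels after rounding.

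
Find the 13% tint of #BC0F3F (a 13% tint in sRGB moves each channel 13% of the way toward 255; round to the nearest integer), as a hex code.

#C52E58

#BC0F3F is rgb(188, 15, 63).
A 13% tint moves each channel 13% toward 255:
  R: 188 + 0.13×(255−188) = 188 + 8.71 = 196.71 → 197
  G: 15 + 31.2 = 46.2 → 46
  B: 63 + 0.13×(255−63) = 63 + 24.96 = 87.96 → 88
rgb(197, 46, 88) = #C52E58.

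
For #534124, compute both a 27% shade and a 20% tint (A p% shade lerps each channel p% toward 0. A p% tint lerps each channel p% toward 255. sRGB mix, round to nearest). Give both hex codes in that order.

#534124 is rgb(83, 65, 36).
27% shade:
  R: 83 + 0.27×(0−83) = 83 − 22.41 = 60.59 → 61
  G: 65 + 0.27×(0−65) = 65 − 17.55 = 47.45 → 47
  B: 36 + 0.27×(0−36) = 36 − 9.72 = 26.28 → 26
  → #3D2F1A
20% tint:
  R: 83 + 0.2×(255−83) = 83 + 34.4 = 117.4 → 117
  G: 65 + 0.2×(255−65) = 65 + 38 = 103 → 103
  B: 36 + 0.2×(255−36) = 36 + 43.8 = 79.8 → 80
  → #756750

#3D2F1A, #756750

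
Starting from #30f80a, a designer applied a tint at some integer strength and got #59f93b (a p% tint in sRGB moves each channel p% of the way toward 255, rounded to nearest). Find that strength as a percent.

20%

#30f80a is rgb(48, 248, 10); #59f93b is rgb(89, 249, 59).
On the B channel (widest range): 59 ≈ 10 + (p/100)(255 − 10), so p ≈ 100×(59 − 10)/(255 − 10) = 4900/245 = 20.00.
p = 20 reproduces all three channels after rounding.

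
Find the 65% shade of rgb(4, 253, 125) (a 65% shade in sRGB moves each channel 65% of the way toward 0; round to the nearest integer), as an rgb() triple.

rgb(1, 89, 44)

Per channel, c → c + 0.65(0 − c):
  R: 4 − 2.6 = 1.4 → 1
  G: 253 − 164.45 = 88.55 → 89
  B: 125 + 0.65×(0−125) = 125 − 81.25 = 43.75 → 44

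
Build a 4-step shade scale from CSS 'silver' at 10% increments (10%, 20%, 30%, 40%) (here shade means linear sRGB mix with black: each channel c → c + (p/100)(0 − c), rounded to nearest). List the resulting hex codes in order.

CSS silver is rgb(192, 192, 192).
10%: (192 − 19.2 = 172.8→173, 192 − 19.2 = 172.8→173, 192 − 19.2 = 172.8→173) → #adadad
20%: (192 − 38.4 = 153.6→154, 192 − 38.4 = 153.6→154, 192 − 38.4 = 153.6→154) → #9a9a9a
30%: (192 − 57.6 = 134.4→134, 192 − 57.6 = 134.4→134, 192 − 57.6 = 134.4→134) → #868686
40%: (192 − 76.8 = 115.2→115, 192 − 76.8 = 115.2→115, 192 − 76.8 = 115.2→115) → #737373

#adadad, #9a9a9a, #868686, #737373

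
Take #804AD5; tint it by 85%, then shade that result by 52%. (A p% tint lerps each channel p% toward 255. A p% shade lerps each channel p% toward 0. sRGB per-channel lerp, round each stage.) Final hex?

#716D78

#804AD5 is rgb(128, 74, 213).
Per channel, c → c + 0.85(255 − c):
  R: 128 + 0.85×(255−128) = 128 + 107.95 = 235.95 → 236
  G: 74 + 153.85 = 227.85 → 228
  B: 213 + 0.85×(255−213) = 213 + 35.7 = 248.7 → 249
After the tint: rgb(236, 228, 249) = #ECE4F9.
Per channel, c → c + 0.52(0 − c):
  R: 236 − 122.72 = 113.28 → 113
  G: 228 + 0.52×(0−228) = 228 − 118.56 = 109.44 → 109
  B: 249 + 0.52×(0−249) = 249 − 129.48 = 119.52 → 120
rgb(113, 109, 120) = #716D78.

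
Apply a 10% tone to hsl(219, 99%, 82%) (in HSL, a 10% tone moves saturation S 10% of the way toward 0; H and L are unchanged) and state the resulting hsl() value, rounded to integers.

hsl(219, 89%, 82%)

S moves 10% from 99 toward 0: 99 − 9.9 = 89.1 → 89.
H and L are unchanged.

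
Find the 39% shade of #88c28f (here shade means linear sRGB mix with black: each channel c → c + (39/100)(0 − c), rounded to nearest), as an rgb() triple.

#88c28f is rgb(136, 194, 143).
A 39% shade moves each channel 39% toward 0:
  R: 136 + 0.39×(0−136) = 136 − 53.04 = 82.96 → 83
  G: 194 + 0.39×(0−194) = 194 − 75.66 = 118.34 → 118
  B: 143 − 55.77 = 87.23 → 87

rgb(83, 118, 87)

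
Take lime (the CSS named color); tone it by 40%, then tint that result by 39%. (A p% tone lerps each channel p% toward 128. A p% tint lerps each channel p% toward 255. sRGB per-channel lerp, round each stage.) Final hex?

CSS lime is rgb(0, 255, 0).
A 40% tone moves each channel 40% toward 128:
  R: 0 + 51.2 = 51.2 → 51
  G: 255 − 50.8 = 204.2 → 204
  B: 0 + 0.4×(128−0) = 0 + 51.2 = 51.2 → 51
After the tone: rgb(51, 204, 51) = #33cc33.
Per channel, c → c + 0.39(255 − c):
  R: 51 + 0.39×(255−51) = 51 + 79.56 = 130.56 → 131
  G: 204 + 19.89 = 223.89 → 224
  B: 51 + 0.39×(255−51) = 51 + 79.56 = 130.56 → 131
rgb(131, 224, 131) = #83e083.

#83e083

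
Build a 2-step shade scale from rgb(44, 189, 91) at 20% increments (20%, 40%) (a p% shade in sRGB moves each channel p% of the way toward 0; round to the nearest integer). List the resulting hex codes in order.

20%: (44 − 8.8 = 35.2→35, 189 − 37.8 = 151.2→151, 91 − 18.2 = 72.8→73) → #239749
40%: (44 − 17.6 = 26.4→26, 189 − 75.6 = 113.4→113, 91 − 36.4 = 54.6→55) → #1A7137

#239749, #1A7137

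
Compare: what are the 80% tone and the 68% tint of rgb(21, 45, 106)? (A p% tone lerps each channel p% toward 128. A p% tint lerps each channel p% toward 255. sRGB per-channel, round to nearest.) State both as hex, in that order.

#6B6F7C, #B4BCCF

80% tone:
  R: 21 + 0.8×(128−21) = 21 + 85.6 = 106.6 → 107
  G: 45 + 66.4 = 111.4 → 111
  B: 106 + 0.8×(128−106) = 106 + 17.6 = 123.6 → 124
  → #6B6F7C
68% tint:
  R: 21 + 0.68×(255−21) = 21 + 159.12 = 180.12 → 180
  G: 45 + 0.68×(255−45) = 45 + 142.8 = 187.8 → 188
  B: 106 + 0.68×(255−106) = 106 + 101.32 = 207.32 → 207
  → #B4BCCF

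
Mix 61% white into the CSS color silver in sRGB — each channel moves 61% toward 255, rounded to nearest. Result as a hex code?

CSS silver is rgb(192, 192, 192).
Per channel, c → c + 0.61(255 − c):
  R: 192 + 0.61×(255−192) = 192 + 38.43 = 230.43 → 230
  G: 192 + 38.43 = 230.43 → 230
  B: 192 + 0.61×(255−192) = 192 + 38.43 = 230.43 → 230
rgb(230, 230, 230) = #e6e6e6.

#e6e6e6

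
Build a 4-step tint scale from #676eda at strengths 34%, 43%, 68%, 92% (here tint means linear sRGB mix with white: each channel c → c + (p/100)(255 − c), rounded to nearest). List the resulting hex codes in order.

#676eda is rgb(103, 110, 218).
34%: (103 + 51.68 = 154.68→155, 110 + 49.3 = 159.3→159, 218 + 12.58 = 230.58→231) → #9b9fe7
43%: (103 + 65.36 = 168.36→168, 110 + 62.35 = 172.35→172, 218 + 15.91 = 233.91→234) → #a8acea
68%: (103 + 103.36 = 206.36→206, 110 + 98.6 = 208.6→209, 218 + 25.16 = 243.16→243) → #ced1f3
92%: (103 + 139.84 = 242.84→243, 110 + 133.4 = 243.4→243, 218 + 34.04 = 252.04→252) → #f3f3fc

#9b9fe7, #a8acea, #ced1f3, #f3f3fc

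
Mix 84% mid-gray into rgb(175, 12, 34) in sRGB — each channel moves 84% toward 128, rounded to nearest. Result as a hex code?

Lerp each channel 84% toward 128:
  R: 175 + 0.84×(128−175) = 175 − 39.48 = 135.52 → 136
  G: 12 + 0.84×(128−12) = 12 + 97.44 = 109.44 → 109
  B: 34 + 78.96 = 112.96 → 113
rgb(136, 109, 113) = #886D71.

#886D71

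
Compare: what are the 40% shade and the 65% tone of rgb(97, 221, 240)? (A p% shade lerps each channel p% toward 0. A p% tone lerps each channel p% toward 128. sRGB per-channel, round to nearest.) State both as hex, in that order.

#3a8590, #75a1a7

40% shade:
  R: 97 + 0.4×(0−97) = 97 − 38.8 = 58.2 → 58
  G: 221 + 0.4×(0−221) = 221 − 88.4 = 132.6 → 133
  B: 240 + 0.4×(0−240) = 240 − 96 = 144 → 144
  → #3a8590
65% tone:
  R: 97 + 20.15 = 117.15 → 117
  G: 221 + 0.65×(128−221) = 221 − 60.45 = 160.55 → 161
  B: 240 − 72.8 = 167.2 → 167
  → #75a1a7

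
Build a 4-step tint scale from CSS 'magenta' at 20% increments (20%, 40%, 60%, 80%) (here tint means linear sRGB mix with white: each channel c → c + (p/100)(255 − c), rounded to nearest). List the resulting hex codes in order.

#FF33FF, #FF66FF, #FF99FF, #FFCCFF

CSS magenta is rgb(255, 0, 255).
20%: (255→255, 0 + 51 = 51→51, 255→255) → #FF33FF
40%: (255→255, 0 + 102 = 102→102, 255→255) → #FF66FF
60%: (255→255, 0 + 153 = 153→153, 255→255) → #FF99FF
80%: (255→255, 0 + 204 = 204→204, 255→255) → #FFCCFF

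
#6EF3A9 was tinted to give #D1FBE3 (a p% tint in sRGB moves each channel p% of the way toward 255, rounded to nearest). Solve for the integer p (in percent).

#6EF3A9 is rgb(110, 243, 169); #D1FBE3 is rgb(209, 251, 227).
On the R channel (widest range): 209 ≈ 110 + (p/100)(255 − 110), so p ≈ 100×(209 − 110)/(255 − 110) = 9900/145 = 68.28.
p = 68 reproduces all three channels after rounding.

68%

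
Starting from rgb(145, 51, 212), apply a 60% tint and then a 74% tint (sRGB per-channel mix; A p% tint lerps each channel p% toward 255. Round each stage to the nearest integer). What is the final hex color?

#F4EAFB

Lerp each channel 60% toward 255:
  R: 145 + 0.6×(255−145) = 145 + 66 = 211 → 211
  G: 51 + 122.4 = 173.4 → 173
  B: 212 + 25.8 = 237.8 → 238
After the tint: rgb(211, 173, 238) = #D3ADEE.
A 74% tint moves each channel 74% toward 255:
  R: 211 + 0.74×(255−211) = 211 + 32.56 = 243.56 → 244
  G: 173 + 60.68 = 233.68 → 234
  B: 238 + 12.58 = 250.58 → 251
rgb(244, 234, 251) = #F4EAFB.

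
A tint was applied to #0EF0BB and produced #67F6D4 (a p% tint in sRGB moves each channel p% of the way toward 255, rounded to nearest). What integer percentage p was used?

#0EF0BB is rgb(14, 240, 187); #67F6D4 is rgb(103, 246, 212).
On the R channel (widest range): 103 ≈ 14 + (p/100)(255 − 14), so p ≈ 100×(103 − 14)/(255 − 14) = 8900/241 = 36.93.
p = 37 reproduces all three channels after rounding.

37%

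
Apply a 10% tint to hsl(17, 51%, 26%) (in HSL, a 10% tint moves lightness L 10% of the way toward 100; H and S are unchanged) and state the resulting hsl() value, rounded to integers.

L moves 10% from 26 toward 100: 26 + 7.4 = 33.4 → 33.
H and S are unchanged.

hsl(17, 51%, 33%)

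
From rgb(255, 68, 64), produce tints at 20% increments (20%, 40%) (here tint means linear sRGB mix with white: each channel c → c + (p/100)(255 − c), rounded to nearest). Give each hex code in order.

20%: (255→255, 68 + 37.4 = 105.4→105, 64 + 38.2 = 102.2→102) → #ff6966
40%: (255→255, 68 + 74.8 = 142.8→143, 64 + 76.4 = 140.4→140) → #ff8f8c

#ff6966, #ff8f8c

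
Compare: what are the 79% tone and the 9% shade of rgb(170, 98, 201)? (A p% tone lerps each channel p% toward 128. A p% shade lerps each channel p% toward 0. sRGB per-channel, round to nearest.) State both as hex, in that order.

#897A8F, #9B59B7

79% tone:
  R: 170 + 0.79×(128−170) = 170 − 33.18 = 136.82 → 137
  G: 98 + 0.79×(128−98) = 98 + 23.7 = 121.7 → 122
  B: 201 − 57.67 = 143.33 → 143
  → #897A8F
9% shade:
  R: 170 + 0.09×(0−170) = 170 − 15.3 = 154.7 → 155
  G: 98 + 0.09×(0−98) = 98 − 8.82 = 89.18 → 89
  B: 201 + 0.09×(0−201) = 201 − 18.09 = 182.91 → 183
  → #9B59B7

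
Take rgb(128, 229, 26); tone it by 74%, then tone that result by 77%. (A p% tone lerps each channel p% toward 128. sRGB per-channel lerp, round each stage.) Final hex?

Lerp each channel 74% toward 128:
  R: 128 + 0.74×(128−128) = 128 + 0 = 128 → 128
  G: 229 − 74.74 = 154.26 → 154
  B: 26 + 0.74×(128−26) = 26 + 75.48 = 101.48 → 101
After the tone: rgb(128, 154, 101) = #809a65.
Per channel, c → c + 0.77(128 − c):
  R: 128 + 0.77×(128−128) = 128 + 0 = 128 → 128
  G: 154 + 0.77×(128−154) = 154 − 20.02 = 133.98 → 134
  B: 101 + 0.77×(128−101) = 101 + 20.79 = 121.79 → 122
rgb(128, 134, 122) = #80867a.

#80867a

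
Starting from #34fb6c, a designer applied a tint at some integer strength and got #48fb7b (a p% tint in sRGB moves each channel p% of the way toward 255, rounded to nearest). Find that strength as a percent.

10%

#34fb6c is rgb(52, 251, 108); #48fb7b is rgb(72, 251, 123).
On the R channel (widest range): 72 ≈ 52 + (p/100)(255 − 52), so p ≈ 100×(72 − 52)/(255 − 52) = 2000/203 = 9.85.
p = 10 reproduces all three channels after rounding.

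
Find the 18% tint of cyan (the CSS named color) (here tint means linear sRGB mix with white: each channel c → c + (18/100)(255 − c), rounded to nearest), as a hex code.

#2EFFFF

CSS cyan is rgb(0, 255, 255).
An 18% tint moves each channel 18% toward 255:
  R: 0 + 45.9 = 45.9 → 46
  G: 255 + 0 = 255 → 255
  B: 255 + 0.18×(255−255) = 255 + 0 = 255 → 255
rgb(46, 255, 255) = #2EFFFF.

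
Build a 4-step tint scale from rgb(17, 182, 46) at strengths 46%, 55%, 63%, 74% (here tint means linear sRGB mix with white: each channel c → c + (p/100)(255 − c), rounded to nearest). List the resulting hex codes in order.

46%: (17 + 109.48 = 126.48→126, 182 + 33.58 = 215.58→216, 46 + 96.14 = 142.14→142) → #7ED88E
55%: (17 + 130.9 = 147.9→148, 182 + 40.15 = 222.15→222, 46 + 114.95 = 160.95→161) → #94DEA1
63%: (17 + 149.94 = 166.94→167, 182 + 45.99 = 227.99→228, 46 + 131.67 = 177.67→178) → #A7E4B2
74%: (17 + 176.12 = 193.12→193, 182 + 54.02 = 236.02→236, 46 + 154.66 = 200.66→201) → #C1ECC9

#7ED88E, #94DEA1, #A7E4B2, #C1ECC9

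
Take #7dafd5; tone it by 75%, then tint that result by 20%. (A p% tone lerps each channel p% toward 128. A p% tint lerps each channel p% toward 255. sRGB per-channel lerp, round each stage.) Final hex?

#7dafd5 is rgb(125, 175, 213).
A 75% tone moves each channel 75% toward 128:
  R: 125 + 2.25 = 127.25 → 127
  G: 175 + 0.75×(128−175) = 175 − 35.25 = 139.75 → 140
  B: 213 + 0.75×(128−213) = 213 − 63.75 = 149.25 → 149
After the tone: rgb(127, 140, 149) = #7f8c95.
Per channel, c → c + 0.2(255 − c):
  R: 127 + 25.6 = 152.6 → 153
  G: 140 + 0.2×(255−140) = 140 + 23 = 163 → 163
  B: 149 + 0.2×(255−149) = 149 + 21.2 = 170.2 → 170
rgb(153, 163, 170) = #99a3aa.

#99a3aa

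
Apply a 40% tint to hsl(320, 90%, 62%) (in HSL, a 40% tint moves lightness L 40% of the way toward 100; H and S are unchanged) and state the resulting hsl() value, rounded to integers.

hsl(320, 90%, 77%)

L moves 40% from 62 toward 100: 62 + 15.2 = 77.2 → 77.
H and S are unchanged.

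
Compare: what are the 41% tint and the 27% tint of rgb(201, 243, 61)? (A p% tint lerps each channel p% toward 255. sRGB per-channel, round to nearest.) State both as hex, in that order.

41% tint:
  R: 201 + 0.41×(255−201) = 201 + 22.14 = 223.14 → 223
  G: 243 + 4.92 = 247.92 → 248
  B: 61 + 0.41×(255−61) = 61 + 79.54 = 140.54 → 141
  → #DFF88D
27% tint:
  R: 201 + 0.27×(255−201) = 201 + 14.58 = 215.58 → 216
  G: 243 + 0.27×(255−243) = 243 + 3.24 = 246.24 → 246
  B: 61 + 0.27×(255−61) = 61 + 52.38 = 113.38 → 113
  → #D8F671

#DFF88D, #D8F671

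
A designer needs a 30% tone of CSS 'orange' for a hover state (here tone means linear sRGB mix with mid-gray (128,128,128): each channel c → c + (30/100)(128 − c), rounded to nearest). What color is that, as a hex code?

CSS orange is rgb(255, 165, 0).
Lerp each channel 30% toward 128:
  R: 255 − 38.1 = 216.9 → 217
  G: 165 − 11.1 = 153.9 → 154
  B: 0 + 38.4 = 38.4 → 38
rgb(217, 154, 38) = #D99A26.

#D99A26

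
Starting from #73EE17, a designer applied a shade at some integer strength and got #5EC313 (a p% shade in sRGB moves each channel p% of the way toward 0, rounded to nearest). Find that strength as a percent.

18%

#73EE17 is rgb(115, 238, 23); #5EC313 is rgb(94, 195, 19).
On the G channel (widest range): 195 ≈ 238 + (p/100)(0 − 238), so p ≈ 100×(195 − 238)/(0 − 238) = -4300/-238 = 18.07.
p = 18 reproduces all three channels after rounding.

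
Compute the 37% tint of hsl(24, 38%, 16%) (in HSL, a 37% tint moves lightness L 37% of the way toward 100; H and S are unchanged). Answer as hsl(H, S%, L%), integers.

hsl(24, 38%, 47%)

L moves 37% from 16 toward 100: 16 + 31.08 = 47.08 → 47.
H and S are unchanged.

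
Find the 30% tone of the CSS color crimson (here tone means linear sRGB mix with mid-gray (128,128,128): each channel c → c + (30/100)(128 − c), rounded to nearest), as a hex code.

CSS crimson is rgb(220, 20, 60).
A 30% tone moves each channel 30% toward 128:
  R: 220 + 0.3×(128−220) = 220 − 27.6 = 192.4 → 192
  G: 20 + 0.3×(128−20) = 20 + 32.4 = 52.4 → 52
  B: 60 + 0.3×(128−60) = 60 + 20.4 = 80.4 → 80
rgb(192, 52, 80) = #C03450.

#C03450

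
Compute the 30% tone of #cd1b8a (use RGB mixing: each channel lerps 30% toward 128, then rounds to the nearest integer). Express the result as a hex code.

#cd1b8a is rgb(205, 27, 138).
Lerp each channel 30% toward 128:
  R: 205 + 0.3×(128−205) = 205 − 23.1 = 181.9 → 182
  G: 27 + 30.3 = 57.3 → 57
  B: 138 + 0.3×(128−138) = 138 − 3 = 135 → 135
rgb(182, 57, 135) = #b63987.

#b63987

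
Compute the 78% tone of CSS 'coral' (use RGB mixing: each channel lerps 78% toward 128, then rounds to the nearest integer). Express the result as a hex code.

CSS coral is rgb(255, 127, 80).
A 78% tone moves each channel 78% toward 128:
  R: 255 − 99.06 = 155.94 → 156
  G: 127 + 0.78×(128−127) = 127 + 0.78 = 127.78 → 128
  B: 80 + 0.78×(128−80) = 80 + 37.44 = 117.44 → 117
rgb(156, 128, 117) = #9c8075.

#9c8075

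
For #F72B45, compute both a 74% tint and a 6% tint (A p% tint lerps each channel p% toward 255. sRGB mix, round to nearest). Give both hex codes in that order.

#F72B45 is rgb(247, 43, 69).
74% tint:
  R: 247 + 5.92 = 252.92 → 253
  G: 43 + 0.74×(255−43) = 43 + 156.88 = 199.88 → 200
  B: 69 + 137.64 = 206.64 → 207
  → #FDC8CF
6% tint:
  R: 247 + 0.06×(255−247) = 247 + 0.48 = 247.48 → 247
  G: 43 + 0.06×(255−43) = 43 + 12.72 = 55.72 → 56
  B: 69 + 0.06×(255−69) = 69 + 11.16 = 80.16 → 80
  → #F73850

#FDC8CF, #F73850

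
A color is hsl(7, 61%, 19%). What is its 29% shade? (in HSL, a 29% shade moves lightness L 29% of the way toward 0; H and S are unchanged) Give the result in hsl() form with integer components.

hsl(7, 61%, 13%)

L moves 29% from 19 toward 0: 19 − 5.51 = 13.49 → 13.
H and S are unchanged.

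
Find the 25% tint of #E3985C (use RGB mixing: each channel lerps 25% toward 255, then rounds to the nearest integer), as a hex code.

#E3985C is rgb(227, 152, 92).
Lerp each channel 25% toward 255:
  R: 227 + 7 = 234 → 234
  G: 152 + 0.25×(255−152) = 152 + 25.75 = 177.75 → 178
  B: 92 + 40.75 = 132.75 → 133
rgb(234, 178, 133) = #EAB285.

#EAB285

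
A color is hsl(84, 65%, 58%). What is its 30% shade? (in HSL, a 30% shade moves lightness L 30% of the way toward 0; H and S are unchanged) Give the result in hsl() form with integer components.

hsl(84, 65%, 41%)

L moves 30% from 58 toward 0: 58 − 17.4 = 40.6 → 41.
H and S are unchanged.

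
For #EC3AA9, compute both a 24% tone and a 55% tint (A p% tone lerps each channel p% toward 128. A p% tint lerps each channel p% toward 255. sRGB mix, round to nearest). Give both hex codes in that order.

#EC3AA9 is rgb(236, 58, 169).
24% tone:
  R: 236 + 0.24×(128−236) = 236 − 25.92 = 210.08 → 210
  G: 58 + 0.24×(128−58) = 58 + 16.8 = 74.8 → 75
  B: 169 − 9.84 = 159.16 → 159
  → #D24B9F
55% tint:
  R: 236 + 0.55×(255−236) = 236 + 10.45 = 246.45 → 246
  G: 58 + 108.35 = 166.35 → 166
  B: 169 + 47.3 = 216.3 → 216
  → #F6A6D8

#D24B9F, #F6A6D8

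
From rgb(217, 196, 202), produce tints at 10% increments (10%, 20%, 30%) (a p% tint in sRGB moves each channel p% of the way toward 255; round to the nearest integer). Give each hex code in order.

10%: (217 + 3.8 = 220.8→221, 196 + 5.9 = 201.9→202, 202 + 5.3 = 207.3→207) → #DDCACF
20%: (217 + 7.6 = 224.6→225, 196 + 11.8 = 207.8→208, 202 + 10.6 = 212.6→213) → #E1D0D5
30%: (217 + 11.4 = 228.4→228, 196 + 17.7 = 213.7→214, 202 + 15.9 = 217.9→218) → #E4D6DA

#DDCACF, #E1D0D5, #E4D6DA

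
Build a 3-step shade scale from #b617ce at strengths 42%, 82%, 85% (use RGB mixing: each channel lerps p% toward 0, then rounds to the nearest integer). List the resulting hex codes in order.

#6a0d77, #210425, #1b031f

#b617ce is rgb(182, 23, 206).
42%: (182 − 76.44 = 105.56→106, 23 − 9.66 = 13.34→13, 206 − 86.52 = 119.48→119) → #6a0d77
82%: (182 − 149.24 = 32.76→33, 23 − 18.86 = 4.14→4, 206 − 168.92 = 37.08→37) → #210425
85%: (182 − 154.7 = 27.3→27, 23 − 19.55 = 3.45→3, 206 − 175.1 = 30.9→31) → #1b031f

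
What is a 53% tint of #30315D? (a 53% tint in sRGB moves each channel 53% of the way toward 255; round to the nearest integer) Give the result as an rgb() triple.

#30315D is rgb(48, 49, 93).
Lerp each channel 53% toward 255:
  R: 48 + 0.53×(255−48) = 48 + 109.71 = 157.71 → 158
  G: 49 + 0.53×(255−49) = 49 + 109.18 = 158.18 → 158
  B: 93 + 85.86 = 178.86 → 179

rgb(158, 158, 179)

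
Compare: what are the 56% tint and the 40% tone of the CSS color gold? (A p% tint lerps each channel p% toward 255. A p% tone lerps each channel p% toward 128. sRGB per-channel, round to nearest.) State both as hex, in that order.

CSS gold is rgb(255, 215, 0).
56% tint:
  R: 255 + 0.56×(255−255) = 255 + 0 = 255 → 255
  G: 215 + 0.56×(255−215) = 215 + 22.4 = 237.4 → 237
  B: 0 + 142.8 = 142.8 → 143
  → #ffed8f
40% tone:
  R: 255 − 50.8 = 204.2 → 204
  G: 215 + 0.4×(128−215) = 215 − 34.8 = 180.2 → 180
  B: 0 + 0.4×(128−0) = 0 + 51.2 = 51.2 → 51
  → #ccb433

#ffed8f, #ccb433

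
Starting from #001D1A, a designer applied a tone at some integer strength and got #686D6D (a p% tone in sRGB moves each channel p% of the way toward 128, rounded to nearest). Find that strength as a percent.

81%

#001D1A is rgb(0, 29, 26); #686D6D is rgb(104, 109, 109).
On the R channel (widest range): 104 ≈ 0 + (p/100)(128 − 0), so p ≈ 100×(104 − 0)/(128 − 0) = 10400/128 = 81.25.
p = 81 reproduces all three channels after rounding.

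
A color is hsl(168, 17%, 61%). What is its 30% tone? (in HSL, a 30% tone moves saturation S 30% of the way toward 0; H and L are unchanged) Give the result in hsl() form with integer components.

hsl(168, 12%, 61%)

S moves 30% from 17 toward 0: 17 − 5.1 = 11.9 → 12.
H and L are unchanged.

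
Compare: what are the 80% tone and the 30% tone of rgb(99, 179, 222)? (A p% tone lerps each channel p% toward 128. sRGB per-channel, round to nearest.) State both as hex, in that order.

#7a8a93, #6ca4c2

80% tone:
  R: 99 + 23.2 = 122.2 → 122
  G: 179 − 40.8 = 138.2 → 138
  B: 222 − 75.2 = 146.8 → 147
  → #7a8a93
30% tone:
  R: 99 + 8.7 = 107.7 → 108
  G: 179 − 15.3 = 163.7 → 164
  B: 222 − 28.2 = 193.8 → 194
  → #6ca4c2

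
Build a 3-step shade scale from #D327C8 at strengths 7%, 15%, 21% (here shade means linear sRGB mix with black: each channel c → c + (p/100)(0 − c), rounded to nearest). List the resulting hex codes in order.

#C424BA, #B321AA, #A71F9E

#D327C8 is rgb(211, 39, 200).
7%: (211 − 14.77 = 196.23→196, 39 − 2.73 = 36.27→36, 200 − 14 = 186→186) → #C424BA
15%: (211 − 31.65 = 179.35→179, 39 − 5.85 = 33.15→33, 200 − 30 = 170→170) → #B321AA
21%: (211 − 44.31 = 166.69→167, 39 − 8.19 = 30.81→31, 200 − 42 = 158→158) → #A71F9E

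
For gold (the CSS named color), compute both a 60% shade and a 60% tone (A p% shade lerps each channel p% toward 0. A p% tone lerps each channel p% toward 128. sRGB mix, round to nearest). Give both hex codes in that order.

#665600, #b3a34d

CSS gold is rgb(255, 215, 0).
60% shade:
  R: 255 + 0.6×(0−255) = 255 − 153 = 102 → 102
  G: 215 + 0.6×(0−215) = 215 − 129 = 86 → 86
  B: 0 + 0 = 0 → 0
  → #665600
60% tone:
  R: 255 − 76.2 = 178.8 → 179
  G: 215 + 0.6×(128−215) = 215 − 52.2 = 162.8 → 163
  B: 0 + 0.6×(128−0) = 0 + 76.8 = 76.8 → 77
  → #b3a34d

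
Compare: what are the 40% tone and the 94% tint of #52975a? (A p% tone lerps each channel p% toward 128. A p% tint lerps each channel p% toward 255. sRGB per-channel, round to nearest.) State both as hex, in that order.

#52975a is rgb(82, 151, 90).
40% tone:
  R: 82 + 18.4 = 100.4 → 100
  G: 151 − 9.2 = 141.8 → 142
  B: 90 + 0.4×(128−90) = 90 + 15.2 = 105.2 → 105
  → #648e69
94% tint:
  R: 82 + 0.94×(255−82) = 82 + 162.62 = 244.62 → 245
  G: 151 + 0.94×(255−151) = 151 + 97.76 = 248.76 → 249
  B: 90 + 155.1 = 245.1 → 245
  → #f5f9f5

#648e69, #f5f9f5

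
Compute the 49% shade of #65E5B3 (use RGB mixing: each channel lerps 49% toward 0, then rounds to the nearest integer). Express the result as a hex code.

#34755B

#65E5B3 is rgb(101, 229, 179).
Lerp each channel 49% toward 0:
  R: 101 − 49.49 = 51.51 → 52
  G: 229 + 0.49×(0−229) = 229 − 112.21 = 116.79 → 117
  B: 179 − 87.71 = 91.29 → 91
rgb(52, 117, 91) = #34755B.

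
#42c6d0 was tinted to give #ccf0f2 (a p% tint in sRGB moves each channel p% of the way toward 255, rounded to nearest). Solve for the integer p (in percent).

73%

#42c6d0 is rgb(66, 198, 208); #ccf0f2 is rgb(204, 240, 242).
On the R channel (widest range): 204 ≈ 66 + (p/100)(255 − 66), so p ≈ 100×(204 − 66)/(255 − 66) = 13800/189 = 73.02.
p = 73 reproduces all three channels after rounding.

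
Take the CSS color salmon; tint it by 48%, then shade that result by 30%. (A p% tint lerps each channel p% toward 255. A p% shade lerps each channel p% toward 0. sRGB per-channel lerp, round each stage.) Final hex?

CSS salmon is rgb(250, 128, 114).
Per channel, c → c + 0.48(255 − c):
  R: 250 + 0.48×(255−250) = 250 + 2.4 = 252.4 → 252
  G: 128 + 0.48×(255−128) = 128 + 60.96 = 188.96 → 189
  B: 114 + 67.68 = 181.68 → 182
After the tint: rgb(252, 189, 182) = #FCBDB6.
Lerp each channel 30% toward 0:
  R: 252 + 0.3×(0−252) = 252 − 75.6 = 176.4 → 176
  G: 189 − 56.7 = 132.3 → 132
  B: 182 − 54.6 = 127.4 → 127
rgb(176, 132, 127) = #B0847F.

#B0847F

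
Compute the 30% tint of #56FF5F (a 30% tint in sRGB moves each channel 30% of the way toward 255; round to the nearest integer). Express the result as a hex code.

#89FF8F

#56FF5F is rgb(86, 255, 95).
Lerp each channel 30% toward 255:
  R: 86 + 50.7 = 136.7 → 137
  G: 255 + 0.3×(255−255) = 255 + 0 = 255 → 255
  B: 95 + 0.3×(255−95) = 95 + 48 = 143 → 143
rgb(137, 255, 143) = #89FF8F.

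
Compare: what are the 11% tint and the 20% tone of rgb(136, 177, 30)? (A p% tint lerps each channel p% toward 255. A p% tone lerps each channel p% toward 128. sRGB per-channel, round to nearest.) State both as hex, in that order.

11% tint:
  R: 136 + 0.11×(255−136) = 136 + 13.09 = 149.09 → 149
  G: 177 + 8.58 = 185.58 → 186
  B: 30 + 0.11×(255−30) = 30 + 24.75 = 54.75 → 55
  → #95BA37
20% tone:
  R: 136 − 1.6 = 134.4 → 134
  G: 177 + 0.2×(128−177) = 177 − 9.8 = 167.2 → 167
  B: 30 + 19.6 = 49.6 → 50
  → #86A732

#95BA37, #86A732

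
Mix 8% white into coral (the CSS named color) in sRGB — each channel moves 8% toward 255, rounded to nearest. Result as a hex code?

CSS coral is rgb(255, 127, 80).
Lerp each channel 8% toward 255:
  R: 255 + 0.08×(255−255) = 255 + 0 = 255 → 255
  G: 127 + 0.08×(255−127) = 127 + 10.24 = 137.24 → 137
  B: 80 + 14 = 94 → 94
rgb(255, 137, 94) = #FF895E.

#FF895E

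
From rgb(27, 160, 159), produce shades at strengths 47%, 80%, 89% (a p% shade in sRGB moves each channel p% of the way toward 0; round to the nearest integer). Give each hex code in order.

#0E5554, #052020, #031211

47%: (27 − 12.69 = 14.31→14, 160 − 75.2 = 84.8→85, 159 − 74.73 = 84.27→84) → #0E5554
80%: (27 − 21.6 = 5.4→5, 160 − 128 = 32→32, 159 − 127.2 = 31.8→32) → #052020
89%: (27 − 24.03 = 2.97→3, 160 − 142.4 = 17.6→18, 159 − 141.51 = 17.49→17) → #031211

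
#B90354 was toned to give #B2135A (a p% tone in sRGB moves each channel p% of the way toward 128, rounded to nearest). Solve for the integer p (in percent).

13%

#B90354 is rgb(185, 3, 84); #B2135A is rgb(178, 19, 90).
On the G channel (widest range): 19 ≈ 3 + (p/100)(128 − 3), so p ≈ 100×(19 − 3)/(128 − 3) = 1600/125 = 12.80.
p = 13 reproduces all three channels after rounding.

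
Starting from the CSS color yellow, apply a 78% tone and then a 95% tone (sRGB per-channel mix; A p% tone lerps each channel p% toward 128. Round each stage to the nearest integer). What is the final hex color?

CSS yellow is rgb(255, 255, 0).
Lerp each channel 78% toward 128:
  R: 255 + 0.78×(128−255) = 255 − 99.06 = 155.94 → 156
  G: 255 − 99.06 = 155.94 → 156
  B: 0 + 0.78×(128−0) = 0 + 99.84 = 99.84 → 100
After the tone: rgb(156, 156, 100) = #9C9C64.
Per channel, c → c + 0.95(128 − c):
  R: 156 − 26.6 = 129.4 → 129
  G: 156 − 26.6 = 129.4 → 129
  B: 100 + 0.95×(128−100) = 100 + 26.6 = 126.6 → 127
rgb(129, 129, 127) = #81817F.

#81817F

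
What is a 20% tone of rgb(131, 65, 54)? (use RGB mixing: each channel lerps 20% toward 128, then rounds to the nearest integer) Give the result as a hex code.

#824e45

Per channel, c → c + 0.2(128 − c):
  R: 131 + 0.2×(128−131) = 131 − 0.6 = 130.4 → 130
  G: 65 + 0.2×(128−65) = 65 + 12.6 = 77.6 → 78
  B: 54 + 14.8 = 68.8 → 69
rgb(130, 78, 69) = #824e45.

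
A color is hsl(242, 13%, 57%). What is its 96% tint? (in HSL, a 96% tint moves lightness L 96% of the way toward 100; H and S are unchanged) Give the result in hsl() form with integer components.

hsl(242, 13%, 98%)

L moves 96% from 57 toward 100: 57 + 41.28 = 98.28 → 98.
H and S are unchanged.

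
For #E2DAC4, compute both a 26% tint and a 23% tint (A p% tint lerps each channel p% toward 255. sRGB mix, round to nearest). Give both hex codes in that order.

#E2DAC4 is rgb(226, 218, 196).
26% tint:
  R: 226 + 0.26×(255−226) = 226 + 7.54 = 233.54 → 234
  G: 218 + 0.26×(255−218) = 218 + 9.62 = 227.62 → 228
  B: 196 + 15.34 = 211.34 → 211
  → #EAE4D3
23% tint:
  R: 226 + 6.67 = 232.67 → 233
  G: 218 + 0.23×(255−218) = 218 + 8.51 = 226.51 → 227
  B: 196 + 13.57 = 209.57 → 210
  → #E9E3D2

#EAE4D3, #E9E3D2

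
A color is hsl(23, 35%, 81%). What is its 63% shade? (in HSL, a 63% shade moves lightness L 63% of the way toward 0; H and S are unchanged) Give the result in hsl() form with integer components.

hsl(23, 35%, 30%)

L moves 63% from 81 toward 0: 81 − 51.03 = 29.97 → 30.
H and S are unchanged.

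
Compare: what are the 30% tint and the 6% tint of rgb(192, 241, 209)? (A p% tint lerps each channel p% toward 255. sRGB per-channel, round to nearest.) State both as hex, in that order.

30% tint:
  R: 192 + 18.9 = 210.9 → 211
  G: 241 + 0.3×(255−241) = 241 + 4.2 = 245.2 → 245
  B: 209 + 13.8 = 222.8 → 223
  → #D3F5DF
6% tint:
  R: 192 + 0.06×(255−192) = 192 + 3.78 = 195.78 → 196
  G: 241 + 0.84 = 241.84 → 242
  B: 209 + 0.06×(255−209) = 209 + 2.76 = 211.76 → 212
  → #C4F2D4

#D3F5DF, #C4F2D4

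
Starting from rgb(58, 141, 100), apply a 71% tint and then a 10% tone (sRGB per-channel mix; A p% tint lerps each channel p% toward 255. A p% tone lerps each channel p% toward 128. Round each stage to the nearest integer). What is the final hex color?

A 71% tint moves each channel 71% toward 255:
  R: 58 + 0.71×(255−58) = 58 + 139.87 = 197.87 → 198
  G: 141 + 0.71×(255−141) = 141 + 80.94 = 221.94 → 222
  B: 100 + 0.71×(255−100) = 100 + 110.05 = 210.05 → 210
After the tint: rgb(198, 222, 210) = #C6DED2.
Lerp each channel 10% toward 128:
  R: 198 − 7 = 191 → 191
  G: 222 + 0.1×(128−222) = 222 − 9.4 = 212.6 → 213
  B: 210 + 0.1×(128−210) = 210 − 8.2 = 201.8 → 202
rgb(191, 213, 202) = #BFD5CA.

#BFD5CA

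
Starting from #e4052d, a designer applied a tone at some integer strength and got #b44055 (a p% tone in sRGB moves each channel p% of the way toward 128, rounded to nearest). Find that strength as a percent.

48%

#e4052d is rgb(228, 5, 45); #b44055 is rgb(180, 64, 85).
On the G channel (widest range): 64 ≈ 5 + (p/100)(128 − 5), so p ≈ 100×(64 − 5)/(128 − 5) = 5900/123 = 47.97.
p = 48 reproduces all three channels after rounding.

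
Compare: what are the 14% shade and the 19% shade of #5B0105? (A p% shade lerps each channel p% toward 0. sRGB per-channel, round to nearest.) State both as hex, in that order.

#4E0104, #4A0104

#5B0105 is rgb(91, 1, 5).
14% shade:
  R: 91 + 0.14×(0−91) = 91 − 12.74 = 78.26 → 78
  G: 1 + 0.14×(0−1) = 1 − 0.14 = 0.86 → 1
  B: 5 + 0.14×(0−5) = 5 − 0.7 = 4.3 → 4
  → #4E0104
19% shade:
  R: 91 + 0.19×(0−91) = 91 − 17.29 = 73.71 → 74
  G: 1 + 0.19×(0−1) = 1 − 0.19 = 0.81 → 1
  B: 5 − 0.95 = 4.05 → 4
  → #4A0104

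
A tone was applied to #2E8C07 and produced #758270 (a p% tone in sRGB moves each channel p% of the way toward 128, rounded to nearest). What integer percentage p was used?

#2E8C07 is rgb(46, 140, 7); #758270 is rgb(117, 130, 112).
On the B channel (widest range): 112 ≈ 7 + (p/100)(128 − 7), so p ≈ 100×(112 − 7)/(128 − 7) = 10500/121 = 86.78.
p = 87 reproduces all three channels after rounding.

87%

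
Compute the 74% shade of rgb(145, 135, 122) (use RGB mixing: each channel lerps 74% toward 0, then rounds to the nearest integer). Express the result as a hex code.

Per channel, c → c + 0.74(0 − c):
  R: 145 + 0.74×(0−145) = 145 − 107.3 = 37.7 → 38
  G: 135 + 0.74×(0−135) = 135 − 99.9 = 35.1 → 35
  B: 122 + 0.74×(0−122) = 122 − 90.28 = 31.72 → 32
rgb(38, 35, 32) = #262320.

#262320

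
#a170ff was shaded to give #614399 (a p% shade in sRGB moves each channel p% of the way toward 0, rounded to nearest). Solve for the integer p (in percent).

40%

#a170ff is rgb(161, 112, 255); #614399 is rgb(97, 67, 153).
On the B channel (widest range): 153 ≈ 255 + (p/100)(0 − 255), so p ≈ 100×(153 − 255)/(0 − 255) = -10200/-255 = 40.00.
p = 40 reproduces all three channels after rounding.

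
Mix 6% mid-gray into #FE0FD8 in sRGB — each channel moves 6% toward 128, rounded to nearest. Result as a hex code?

#FE0FD8 is rgb(254, 15, 216).
Per channel, c → c + 0.06(128 − c):
  R: 254 + 0.06×(128−254) = 254 − 7.56 = 246.44 → 246
  G: 15 + 0.06×(128−15) = 15 + 6.78 = 21.78 → 22
  B: 216 + 0.06×(128−216) = 216 − 5.28 = 210.72 → 211
rgb(246, 22, 211) = #F616D3.

#F616D3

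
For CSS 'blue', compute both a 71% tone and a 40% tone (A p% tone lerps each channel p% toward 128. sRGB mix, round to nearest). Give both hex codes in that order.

CSS blue is rgb(0, 0, 255).
71% tone:
  R: 0 + 0.71×(128−0) = 0 + 90.88 = 90.88 → 91
  G: 0 + 0.71×(128−0) = 0 + 90.88 = 90.88 → 91
  B: 255 + 0.71×(128−255) = 255 − 90.17 = 164.83 → 165
  → #5B5BA5
40% tone:
  R: 0 + 0.4×(128−0) = 0 + 51.2 = 51.2 → 51
  G: 0 + 0.4×(128−0) = 0 + 51.2 = 51.2 → 51
  B: 255 + 0.4×(128−255) = 255 − 50.8 = 204.2 → 204
  → #3333CC

#5B5BA5, #3333CC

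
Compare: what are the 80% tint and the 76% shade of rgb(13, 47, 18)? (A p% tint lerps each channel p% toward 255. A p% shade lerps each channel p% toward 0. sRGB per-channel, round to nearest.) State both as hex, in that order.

80% tint:
  R: 13 + 0.8×(255−13) = 13 + 193.6 = 206.6 → 207
  G: 47 + 0.8×(255−47) = 47 + 166.4 = 213.4 → 213
  B: 18 + 0.8×(255−18) = 18 + 189.6 = 207.6 → 208
  → #CFD5D0
76% shade:
  R: 13 + 0.76×(0−13) = 13 − 9.88 = 3.12 → 3
  G: 47 − 35.72 = 11.28 → 11
  B: 18 + 0.76×(0−18) = 18 − 13.68 = 4.32 → 4
  → #030B04

#CFD5D0, #030B04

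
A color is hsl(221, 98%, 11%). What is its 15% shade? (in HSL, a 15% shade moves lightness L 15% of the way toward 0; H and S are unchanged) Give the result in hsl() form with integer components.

L moves 15% from 11 toward 0: 11 − 1.65 = 9.35 → 9.
H and S are unchanged.

hsl(221, 98%, 9%)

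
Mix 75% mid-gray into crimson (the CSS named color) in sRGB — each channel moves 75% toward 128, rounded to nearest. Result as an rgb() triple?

rgb(151, 101, 111)

CSS crimson is rgb(220, 20, 60).
Per channel, c → c + 0.75(128 − c):
  R: 220 + 0.75×(128−220) = 220 − 69 = 151 → 151
  G: 20 + 81 = 101 → 101
  B: 60 + 0.75×(128−60) = 60 + 51 = 111 → 111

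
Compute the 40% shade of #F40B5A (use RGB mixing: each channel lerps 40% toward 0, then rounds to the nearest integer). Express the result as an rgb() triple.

rgb(146, 7, 54)

#F40B5A is rgb(244, 11, 90).
A 40% shade moves each channel 40% toward 0:
  R: 244 + 0.4×(0−244) = 244 − 97.6 = 146.4 → 146
  G: 11 − 4.4 = 6.6 → 7
  B: 90 + 0.4×(0−90) = 90 − 36 = 54 → 54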